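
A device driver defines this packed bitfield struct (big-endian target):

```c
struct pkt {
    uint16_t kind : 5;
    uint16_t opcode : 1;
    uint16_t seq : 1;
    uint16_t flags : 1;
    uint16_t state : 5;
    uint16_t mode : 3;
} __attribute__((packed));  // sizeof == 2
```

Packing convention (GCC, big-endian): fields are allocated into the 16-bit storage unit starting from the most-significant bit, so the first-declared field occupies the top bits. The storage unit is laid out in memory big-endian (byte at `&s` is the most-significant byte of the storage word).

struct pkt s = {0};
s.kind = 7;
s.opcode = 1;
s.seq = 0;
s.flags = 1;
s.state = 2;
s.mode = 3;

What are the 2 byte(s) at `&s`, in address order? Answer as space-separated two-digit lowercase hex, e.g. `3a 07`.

3d 13

kind:5 = 7 → 0x7 << 11 → word 0x3800
opcode:1 = 1 → 0x1 << 10 → word 0x3c00
seq:1 = 0 → 0x0 << 9 → word 0x3c00
flags:1 = 1 → 0x1 << 8 → word 0x3d00
state:5 = 2 → 0x2 << 3 → word 0x3d10
mode:3 = 3 → 0x3 << 0 → word 0x3d13
word = 0x3d13 → big-endian bytes:
  [0]=0x3d  [1]=0x13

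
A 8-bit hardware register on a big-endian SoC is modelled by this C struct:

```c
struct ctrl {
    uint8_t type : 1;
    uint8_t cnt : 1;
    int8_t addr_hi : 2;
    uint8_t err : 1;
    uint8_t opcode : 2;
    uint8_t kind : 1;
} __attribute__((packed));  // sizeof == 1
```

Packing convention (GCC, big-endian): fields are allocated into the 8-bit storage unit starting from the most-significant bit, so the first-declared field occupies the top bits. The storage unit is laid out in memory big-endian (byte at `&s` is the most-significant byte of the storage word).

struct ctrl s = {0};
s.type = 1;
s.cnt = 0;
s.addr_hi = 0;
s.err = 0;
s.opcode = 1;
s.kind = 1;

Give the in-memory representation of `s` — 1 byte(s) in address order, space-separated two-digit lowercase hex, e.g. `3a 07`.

83

[7+:1] type=1 & 0x1 = 0x1; word=0x80
[6+:1] cnt=0 & 0x1 = 0x0; word=0x80
[4+:2] addr_hi=0 & 0x3 = 0x0; word=0x80
[3+:1] err=0 & 0x1 = 0x0; word=0x80
[1+:2] opcode=1 & 0x3 = 0x1; word=0x82
[0+:1] kind=1 & 0x1 = 0x1; word=0x83
word = 0x83 → big-endian bytes:
  [0]=0x83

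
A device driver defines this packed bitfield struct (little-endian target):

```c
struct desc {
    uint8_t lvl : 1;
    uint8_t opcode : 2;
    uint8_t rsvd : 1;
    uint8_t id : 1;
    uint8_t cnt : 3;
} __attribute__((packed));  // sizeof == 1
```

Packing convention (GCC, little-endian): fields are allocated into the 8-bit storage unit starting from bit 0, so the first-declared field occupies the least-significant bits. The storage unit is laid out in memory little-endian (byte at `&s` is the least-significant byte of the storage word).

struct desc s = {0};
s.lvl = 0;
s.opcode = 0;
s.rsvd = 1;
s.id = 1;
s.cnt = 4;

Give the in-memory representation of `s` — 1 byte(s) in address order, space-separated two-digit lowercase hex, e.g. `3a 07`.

lvl (1b) val=0 bits=0x0 at bit 0: 0x00
opcode (2b) val=0 bits=0x0 at bit 1: 0x00
rsvd (1b) val=1 bits=0x1 at bit 3: 0x08
id (1b) val=1 bits=0x1 at bit 4: 0x18
cnt (3b) val=4 bits=0x4 at bit 5: 0x98
word = 0x98 → little-endian bytes:
  [0]=0x98

98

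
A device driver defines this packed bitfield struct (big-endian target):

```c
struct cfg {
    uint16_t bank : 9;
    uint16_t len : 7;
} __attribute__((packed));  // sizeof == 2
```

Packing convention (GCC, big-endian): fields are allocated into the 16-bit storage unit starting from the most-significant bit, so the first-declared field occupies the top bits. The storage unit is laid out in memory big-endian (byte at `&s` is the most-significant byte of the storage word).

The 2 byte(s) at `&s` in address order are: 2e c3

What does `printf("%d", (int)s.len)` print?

67

[0]=0x2e [1]=0xc3 (big-endian) → word 0x2ec3
bank [7+:9] = (word>>7) & 0x1ff = 93
len [0+:7] = (word>>0) & 0x7f = 67  ←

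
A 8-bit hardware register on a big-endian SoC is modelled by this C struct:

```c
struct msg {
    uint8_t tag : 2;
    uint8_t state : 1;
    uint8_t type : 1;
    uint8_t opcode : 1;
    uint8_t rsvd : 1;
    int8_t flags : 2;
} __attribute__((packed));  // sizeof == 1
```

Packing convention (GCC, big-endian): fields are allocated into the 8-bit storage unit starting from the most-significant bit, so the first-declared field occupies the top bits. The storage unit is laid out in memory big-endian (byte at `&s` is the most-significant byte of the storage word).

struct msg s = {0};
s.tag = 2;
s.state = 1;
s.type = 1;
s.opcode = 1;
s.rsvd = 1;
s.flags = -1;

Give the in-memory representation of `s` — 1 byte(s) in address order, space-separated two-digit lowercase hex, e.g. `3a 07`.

bf

tag (2b) val=2 bits=0x2 at bit 6: 0x80
state (1b) val=1 bits=0x1 at bit 5: 0xa0
type (1b) val=1 bits=0x1 at bit 4: 0xb0
opcode (1b) val=1 bits=0x1 at bit 3: 0xb8
rsvd (1b) val=1 bits=0x1 at bit 2: 0xbc
flags (2b) val=-1 bits=0x3 at bit 0: 0xbf
word = 0xbf → big-endian bytes:
  [0]=0xbf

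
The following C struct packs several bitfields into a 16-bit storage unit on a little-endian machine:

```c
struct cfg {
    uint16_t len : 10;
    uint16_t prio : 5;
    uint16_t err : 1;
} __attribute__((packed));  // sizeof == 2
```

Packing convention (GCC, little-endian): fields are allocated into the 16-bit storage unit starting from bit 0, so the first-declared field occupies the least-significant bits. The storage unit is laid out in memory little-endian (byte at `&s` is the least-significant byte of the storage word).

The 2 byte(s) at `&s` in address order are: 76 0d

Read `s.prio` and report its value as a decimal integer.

[0]=0x76 [1]=0x0d (little-endian) → word 0x0d76
len [0+:10] = (word>>0) & 0x3ff = 374
prio [10+:5] = (word>>10) & 0x1f = 3  ←
err [15+:1] = (word>>15) & 0x1 = 0

3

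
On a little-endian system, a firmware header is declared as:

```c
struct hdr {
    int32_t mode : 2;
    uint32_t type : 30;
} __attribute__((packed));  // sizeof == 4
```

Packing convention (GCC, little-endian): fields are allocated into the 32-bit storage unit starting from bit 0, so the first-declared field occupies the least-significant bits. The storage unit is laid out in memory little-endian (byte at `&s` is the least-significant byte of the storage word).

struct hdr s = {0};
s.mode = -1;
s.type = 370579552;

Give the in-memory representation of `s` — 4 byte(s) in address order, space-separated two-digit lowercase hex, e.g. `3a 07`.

mode:2 = -1 → 0x3 << 0 → word 0x00000003
type:30 = 370579552 → 0x16169860 << 2 → word 0x585a6183
word = 0x585a6183 → little-endian bytes:
  [0]=0x83  [1]=0x61  [2]=0x5a  [3]=0x58

83 61 5a 58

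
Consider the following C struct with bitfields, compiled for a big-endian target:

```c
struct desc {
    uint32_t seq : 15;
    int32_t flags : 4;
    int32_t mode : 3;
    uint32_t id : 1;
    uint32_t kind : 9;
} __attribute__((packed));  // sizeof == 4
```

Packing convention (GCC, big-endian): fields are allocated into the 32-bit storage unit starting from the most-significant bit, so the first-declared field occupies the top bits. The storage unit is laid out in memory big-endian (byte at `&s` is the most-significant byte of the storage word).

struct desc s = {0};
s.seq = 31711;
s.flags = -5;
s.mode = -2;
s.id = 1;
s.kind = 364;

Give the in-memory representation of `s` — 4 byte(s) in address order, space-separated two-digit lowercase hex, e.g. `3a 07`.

f7 bf 7b 6c

[17+:15] seq=31711 & 0x7fff = 0x7bdf; word=0xf7be0000
[13+:4] flags=-5 & 0xf = 0xb; word=0xf7bf6000
[10+:3] mode=-2 & 0x7 = 0x6; word=0xf7bf7800
[9+:1] id=1 & 0x1 = 0x1; word=0xf7bf7a00
[0+:9] kind=364 & 0x1ff = 0x16c; word=0xf7bf7b6c
word = 0xf7bf7b6c → big-endian bytes:
  [0]=0xf7  [1]=0xbf  [2]=0x7b  [3]=0x6c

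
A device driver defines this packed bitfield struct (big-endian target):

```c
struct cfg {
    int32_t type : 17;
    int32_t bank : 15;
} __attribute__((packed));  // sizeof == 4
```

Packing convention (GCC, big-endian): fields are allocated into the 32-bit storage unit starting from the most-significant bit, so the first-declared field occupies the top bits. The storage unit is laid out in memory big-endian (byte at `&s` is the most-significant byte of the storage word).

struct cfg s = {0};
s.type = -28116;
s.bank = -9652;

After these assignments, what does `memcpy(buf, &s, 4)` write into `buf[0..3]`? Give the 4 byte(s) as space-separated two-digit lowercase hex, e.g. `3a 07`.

c9 16 5a 4c

type (17b) val=-28116 bits=0x1922c at bit 15: 0xc9160000
bank (15b) val=-9652 bits=0x5a4c at bit 0: 0xc9165a4c
word = 0xc9165a4c → big-endian bytes:
  [0]=0xc9  [1]=0x16  [2]=0x5a  [3]=0x4c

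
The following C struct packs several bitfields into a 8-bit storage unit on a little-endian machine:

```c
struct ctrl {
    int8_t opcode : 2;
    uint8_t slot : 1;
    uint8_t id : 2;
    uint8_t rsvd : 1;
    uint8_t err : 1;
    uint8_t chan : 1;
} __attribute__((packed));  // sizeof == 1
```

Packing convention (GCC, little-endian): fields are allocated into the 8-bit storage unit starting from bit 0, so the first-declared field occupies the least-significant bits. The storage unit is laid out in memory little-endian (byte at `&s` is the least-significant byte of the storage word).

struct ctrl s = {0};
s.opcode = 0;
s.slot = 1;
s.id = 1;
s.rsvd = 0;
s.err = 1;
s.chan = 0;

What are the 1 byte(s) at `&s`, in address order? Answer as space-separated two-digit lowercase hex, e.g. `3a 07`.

4c

[0+:2] opcode=0 & 0x3 = 0x0; word=0x00
[2+:1] slot=1 & 0x1 = 0x1; word=0x04
[3+:2] id=1 & 0x3 = 0x1; word=0x0c
[5+:1] rsvd=0 & 0x1 = 0x0; word=0x0c
[6+:1] err=1 & 0x1 = 0x1; word=0x4c
[7+:1] chan=0 & 0x1 = 0x0; word=0x4c
word = 0x4c → little-endian bytes:
  [0]=0x4c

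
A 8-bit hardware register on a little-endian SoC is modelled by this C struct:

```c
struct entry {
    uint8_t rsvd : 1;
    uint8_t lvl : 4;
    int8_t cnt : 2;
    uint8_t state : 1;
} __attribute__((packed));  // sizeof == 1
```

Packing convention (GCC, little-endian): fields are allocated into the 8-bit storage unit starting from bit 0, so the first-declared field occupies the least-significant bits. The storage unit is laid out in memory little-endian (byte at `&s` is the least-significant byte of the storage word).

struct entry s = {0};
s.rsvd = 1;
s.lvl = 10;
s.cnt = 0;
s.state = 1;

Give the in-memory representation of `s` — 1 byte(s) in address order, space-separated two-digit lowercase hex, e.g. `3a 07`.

rsvd (1b) val=1 bits=0x1 at bit 0: 0x01
lvl (4b) val=10 bits=0xa at bit 1: 0x15
cnt (2b) val=0 bits=0x0 at bit 5: 0x15
state (1b) val=1 bits=0x1 at bit 7: 0x95
word = 0x95 → little-endian bytes:
  [0]=0x95

95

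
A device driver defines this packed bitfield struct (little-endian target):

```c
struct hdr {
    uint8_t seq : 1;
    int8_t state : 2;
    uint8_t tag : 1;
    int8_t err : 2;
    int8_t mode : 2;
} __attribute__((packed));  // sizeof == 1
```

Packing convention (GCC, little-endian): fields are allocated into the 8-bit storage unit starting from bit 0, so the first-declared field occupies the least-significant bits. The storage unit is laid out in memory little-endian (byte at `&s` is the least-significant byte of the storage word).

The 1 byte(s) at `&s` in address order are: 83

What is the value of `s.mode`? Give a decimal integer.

-2

[0]=0x83 (little-endian) → word 0x83
seq [0+:1] = (word>>0) & 0x1 = 1
state [1+:2] = (word>>1) & 0x3 = 1
tag [3+:1] = (word>>3) & 0x1 = 0
err [4+:2] = (word>>4) & 0x3 = 0
mode [6+:2] = (word>>6) & 0x3 = 2  ←
mode signed 2b, MSB=1: 2 - 4 = -2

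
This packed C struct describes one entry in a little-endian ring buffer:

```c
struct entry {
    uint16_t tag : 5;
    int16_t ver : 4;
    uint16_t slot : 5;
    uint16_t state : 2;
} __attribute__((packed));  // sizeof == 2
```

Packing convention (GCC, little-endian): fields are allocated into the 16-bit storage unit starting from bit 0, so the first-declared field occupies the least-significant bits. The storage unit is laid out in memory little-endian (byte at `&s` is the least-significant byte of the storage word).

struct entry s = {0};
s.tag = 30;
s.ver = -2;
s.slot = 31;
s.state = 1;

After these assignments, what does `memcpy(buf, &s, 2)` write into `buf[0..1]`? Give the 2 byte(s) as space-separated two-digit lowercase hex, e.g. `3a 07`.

tag (5b) val=30 bits=0x1e at bit 0: 0x001e
ver (4b) val=-2 bits=0xe at bit 5: 0x01de
slot (5b) val=31 bits=0x1f at bit 9: 0x3fde
state (2b) val=1 bits=0x1 at bit 14: 0x7fde
word = 0x7fde → little-endian bytes:
  [0]=0xde  [1]=0x7f

de 7f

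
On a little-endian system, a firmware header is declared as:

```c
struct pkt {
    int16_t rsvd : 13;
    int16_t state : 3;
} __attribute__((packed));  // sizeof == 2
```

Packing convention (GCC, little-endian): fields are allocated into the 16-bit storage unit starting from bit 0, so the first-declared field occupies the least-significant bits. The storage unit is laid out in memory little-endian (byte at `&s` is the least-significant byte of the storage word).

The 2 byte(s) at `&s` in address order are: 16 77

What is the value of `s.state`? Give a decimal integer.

[0]=0x16 [1]=0x77 (little-endian) → word 0x7716
rsvd:13 @ bit 0 → (0x7716>>0)&0x1fff = 0x1716
state:3 @ bit 13 → (0x7716>>13)&0x7 = 0x3  ←
state signed 3b, MSB=0: value = 3

3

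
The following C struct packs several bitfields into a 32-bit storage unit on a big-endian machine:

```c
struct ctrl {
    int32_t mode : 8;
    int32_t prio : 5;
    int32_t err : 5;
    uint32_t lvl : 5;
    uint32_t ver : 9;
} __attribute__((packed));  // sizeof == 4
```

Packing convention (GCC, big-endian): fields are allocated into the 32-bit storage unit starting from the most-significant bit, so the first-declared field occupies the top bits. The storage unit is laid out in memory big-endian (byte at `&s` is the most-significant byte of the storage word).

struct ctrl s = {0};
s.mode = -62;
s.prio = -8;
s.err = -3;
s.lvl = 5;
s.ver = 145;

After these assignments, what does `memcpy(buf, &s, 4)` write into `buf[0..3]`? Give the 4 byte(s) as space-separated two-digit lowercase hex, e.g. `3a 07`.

c2 c7 4a 91

mode (8b) val=-62 bits=0xc2 at bit 24: 0xc2000000
prio (5b) val=-8 bits=0x18 at bit 19: 0xc2c00000
err (5b) val=-3 bits=0x1d at bit 14: 0xc2c74000
lvl (5b) val=5 bits=0x5 at bit 9: 0xc2c74a00
ver (9b) val=145 bits=0x91 at bit 0: 0xc2c74a91
word = 0xc2c74a91 → big-endian bytes:
  [0]=0xc2  [1]=0xc7  [2]=0x4a  [3]=0x91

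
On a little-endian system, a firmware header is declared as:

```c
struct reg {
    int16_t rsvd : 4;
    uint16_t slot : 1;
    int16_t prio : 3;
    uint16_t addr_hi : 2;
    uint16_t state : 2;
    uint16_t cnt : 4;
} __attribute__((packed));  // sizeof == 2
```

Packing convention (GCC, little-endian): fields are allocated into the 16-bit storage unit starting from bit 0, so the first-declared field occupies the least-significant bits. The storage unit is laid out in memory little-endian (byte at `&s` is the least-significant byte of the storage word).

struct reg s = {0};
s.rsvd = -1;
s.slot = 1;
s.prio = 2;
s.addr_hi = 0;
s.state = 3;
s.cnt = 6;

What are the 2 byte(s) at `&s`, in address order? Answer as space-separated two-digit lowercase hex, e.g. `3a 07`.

5f 6c

[0+:4] rsvd=-1 & 0xf = 0xf; word=0x000f
[4+:1] slot=1 & 0x1 = 0x1; word=0x001f
[5+:3] prio=2 & 0x7 = 0x2; word=0x005f
[8+:2] addr_hi=0 & 0x3 = 0x0; word=0x005f
[10+:2] state=3 & 0x3 = 0x3; word=0x0c5f
[12+:4] cnt=6 & 0xf = 0x6; word=0x6c5f
word = 0x6c5f → little-endian bytes:
  [0]=0x5f  [1]=0x6c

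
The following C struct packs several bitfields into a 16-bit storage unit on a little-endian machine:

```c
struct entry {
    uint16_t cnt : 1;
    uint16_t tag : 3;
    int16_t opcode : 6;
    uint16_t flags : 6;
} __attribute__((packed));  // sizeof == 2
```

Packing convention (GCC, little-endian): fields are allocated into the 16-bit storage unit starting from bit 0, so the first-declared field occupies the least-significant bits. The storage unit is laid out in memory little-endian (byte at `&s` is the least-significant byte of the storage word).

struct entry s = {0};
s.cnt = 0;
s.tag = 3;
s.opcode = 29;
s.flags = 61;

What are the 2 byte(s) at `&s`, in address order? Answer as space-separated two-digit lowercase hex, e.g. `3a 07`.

d6 f5

[0+:1] cnt=0 & 0x1 = 0x0; word=0x0000
[1+:3] tag=3 & 0x7 = 0x3; word=0x0006
[4+:6] opcode=29 & 0x3f = 0x1d; word=0x01d6
[10+:6] flags=61 & 0x3f = 0x3d; word=0xf5d6
word = 0xf5d6 → little-endian bytes:
  [0]=0xd6  [1]=0xf5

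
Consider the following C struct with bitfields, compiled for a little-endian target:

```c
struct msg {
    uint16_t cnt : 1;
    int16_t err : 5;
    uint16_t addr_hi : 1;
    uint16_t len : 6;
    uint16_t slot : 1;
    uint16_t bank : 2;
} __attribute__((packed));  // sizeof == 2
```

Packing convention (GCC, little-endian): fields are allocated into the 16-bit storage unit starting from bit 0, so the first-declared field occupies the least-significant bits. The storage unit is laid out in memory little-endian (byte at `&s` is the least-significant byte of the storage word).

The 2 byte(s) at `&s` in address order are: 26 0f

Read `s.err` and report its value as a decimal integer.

[0]=0x26 [1]=0x0f (little-endian) → word 0x0f26
cnt:1 @ bit 0 → (0x0f26>>0)&0x1 = 0x0
err:5 @ bit 1 → (0x0f26>>1)&0x1f = 0x13  ←
addr_hi:1 @ bit 6 → (0x0f26>>6)&0x1 = 0x0
len:6 @ bit 7 → (0x0f26>>7)&0x3f = 0x1e
slot:1 @ bit 13 → (0x0f26>>13)&0x1 = 0x0
bank:2 @ bit 14 → (0x0f26>>14)&0x3 = 0x0
err signed 5b, MSB=1: 19 - 32 = -13

-13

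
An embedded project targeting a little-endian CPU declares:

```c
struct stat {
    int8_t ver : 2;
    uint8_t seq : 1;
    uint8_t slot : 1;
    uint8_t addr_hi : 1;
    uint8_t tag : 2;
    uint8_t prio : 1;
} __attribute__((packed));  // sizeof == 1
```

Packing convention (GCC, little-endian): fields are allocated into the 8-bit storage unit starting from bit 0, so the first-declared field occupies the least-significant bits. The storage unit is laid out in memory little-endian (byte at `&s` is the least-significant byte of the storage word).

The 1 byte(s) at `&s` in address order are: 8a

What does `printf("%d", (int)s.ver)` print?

-2

[0]=0x8a (little-endian) → word 0x8a
ver [0+:2] = (word>>0) & 0x3 = 2  ←
seq [2+:1] = (word>>2) & 0x1 = 0
slot [3+:1] = (word>>3) & 0x1 = 1
addr_hi [4+:1] = (word>>4) & 0x1 = 0
tag [5+:2] = (word>>5) & 0x3 = 0
prio [7+:1] = (word>>7) & 0x1 = 1
ver signed 2b, MSB=1: 2 - 4 = -2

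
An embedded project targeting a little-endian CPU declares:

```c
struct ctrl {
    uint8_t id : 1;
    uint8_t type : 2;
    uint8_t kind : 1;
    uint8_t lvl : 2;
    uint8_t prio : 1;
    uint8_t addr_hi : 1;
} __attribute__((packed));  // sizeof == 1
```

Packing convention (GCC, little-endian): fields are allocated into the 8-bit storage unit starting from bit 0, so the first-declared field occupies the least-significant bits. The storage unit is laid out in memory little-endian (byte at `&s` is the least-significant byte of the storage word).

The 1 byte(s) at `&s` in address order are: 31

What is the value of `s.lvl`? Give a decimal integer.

3

[0]=0x31 (little-endian) → word 0x31
id:1 @ bit 0 → (0x31>>0)&0x1 = 0x1
type:2 @ bit 1 → (0x31>>1)&0x3 = 0x0
kind:1 @ bit 3 → (0x31>>3)&0x1 = 0x0
lvl:2 @ bit 4 → (0x31>>4)&0x3 = 0x3  ←
prio:1 @ bit 6 → (0x31>>6)&0x1 = 0x0
addr_hi:1 @ bit 7 → (0x31>>7)&0x1 = 0x0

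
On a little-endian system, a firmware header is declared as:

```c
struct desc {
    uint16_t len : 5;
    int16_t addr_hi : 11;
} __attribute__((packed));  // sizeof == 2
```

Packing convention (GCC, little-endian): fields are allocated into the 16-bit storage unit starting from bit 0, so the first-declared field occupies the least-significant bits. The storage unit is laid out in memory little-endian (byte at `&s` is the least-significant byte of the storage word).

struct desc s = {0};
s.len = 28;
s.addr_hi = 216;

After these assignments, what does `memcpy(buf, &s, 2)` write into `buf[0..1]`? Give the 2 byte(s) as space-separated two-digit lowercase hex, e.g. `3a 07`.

len (5b) val=28 bits=0x1c at bit 0: 0x001c
addr_hi (11b) val=216 bits=0xd8 at bit 5: 0x1b1c
word = 0x1b1c → little-endian bytes:
  [0]=0x1c  [1]=0x1b

1c 1b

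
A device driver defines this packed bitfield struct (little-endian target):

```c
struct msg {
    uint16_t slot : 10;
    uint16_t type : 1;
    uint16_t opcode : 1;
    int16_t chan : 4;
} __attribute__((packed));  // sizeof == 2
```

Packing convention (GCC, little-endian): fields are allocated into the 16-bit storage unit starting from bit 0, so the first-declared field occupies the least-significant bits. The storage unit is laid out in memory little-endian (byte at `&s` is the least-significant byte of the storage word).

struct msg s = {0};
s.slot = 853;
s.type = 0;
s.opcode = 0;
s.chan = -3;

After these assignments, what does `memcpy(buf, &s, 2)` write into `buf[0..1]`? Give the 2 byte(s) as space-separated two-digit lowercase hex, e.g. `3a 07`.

slot:10 = 853 → 0x355 << 0 → word 0x0355
type:1 = 0 → 0x0 << 10 → word 0x0355
opcode:1 = 0 → 0x0 << 11 → word 0x0355
chan:4 = -3 → 0xd << 12 → word 0xd355
word = 0xd355 → little-endian bytes:
  [0]=0x55  [1]=0xd3

55 d3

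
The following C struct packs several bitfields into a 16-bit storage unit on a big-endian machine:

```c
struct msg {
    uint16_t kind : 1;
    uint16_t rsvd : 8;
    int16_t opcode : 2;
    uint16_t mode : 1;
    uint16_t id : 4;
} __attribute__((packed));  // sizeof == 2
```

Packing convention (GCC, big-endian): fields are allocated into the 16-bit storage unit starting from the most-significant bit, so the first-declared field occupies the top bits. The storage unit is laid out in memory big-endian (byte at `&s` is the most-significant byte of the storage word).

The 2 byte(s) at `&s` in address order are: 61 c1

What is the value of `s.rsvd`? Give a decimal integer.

195

[0]=0x61 [1]=0xc1 (big-endian) → word 0x61c1
kind:1 @ bit 15 → (0x61c1>>15)&0x1 = 0x0
rsvd:8 @ bit 7 → (0x61c1>>7)&0xff = 0xc3  ←
opcode:2 @ bit 5 → (0x61c1>>5)&0x3 = 0x2
mode:1 @ bit 4 → (0x61c1>>4)&0x1 = 0x0
id:4 @ bit 0 → (0x61c1>>0)&0xf = 0x1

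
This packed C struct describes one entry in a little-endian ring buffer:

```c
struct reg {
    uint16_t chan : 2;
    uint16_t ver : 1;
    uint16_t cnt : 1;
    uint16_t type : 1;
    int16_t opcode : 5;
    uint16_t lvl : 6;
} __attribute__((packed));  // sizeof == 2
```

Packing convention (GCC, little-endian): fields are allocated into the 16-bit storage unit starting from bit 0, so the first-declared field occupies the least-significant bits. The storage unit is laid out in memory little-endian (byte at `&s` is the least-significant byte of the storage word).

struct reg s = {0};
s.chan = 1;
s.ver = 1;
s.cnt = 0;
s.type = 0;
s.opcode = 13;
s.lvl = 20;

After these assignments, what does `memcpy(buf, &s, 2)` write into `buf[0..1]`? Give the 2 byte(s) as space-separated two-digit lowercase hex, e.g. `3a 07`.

[0+:2] chan=1 & 0x3 = 0x1; word=0x0001
[2+:1] ver=1 & 0x1 = 0x1; word=0x0005
[3+:1] cnt=0 & 0x1 = 0x0; word=0x0005
[4+:1] type=0 & 0x1 = 0x0; word=0x0005
[5+:5] opcode=13 & 0x1f = 0xd; word=0x01a5
[10+:6] lvl=20 & 0x3f = 0x14; word=0x51a5
word = 0x51a5 → little-endian bytes:
  [0]=0xa5  [1]=0x51

a5 51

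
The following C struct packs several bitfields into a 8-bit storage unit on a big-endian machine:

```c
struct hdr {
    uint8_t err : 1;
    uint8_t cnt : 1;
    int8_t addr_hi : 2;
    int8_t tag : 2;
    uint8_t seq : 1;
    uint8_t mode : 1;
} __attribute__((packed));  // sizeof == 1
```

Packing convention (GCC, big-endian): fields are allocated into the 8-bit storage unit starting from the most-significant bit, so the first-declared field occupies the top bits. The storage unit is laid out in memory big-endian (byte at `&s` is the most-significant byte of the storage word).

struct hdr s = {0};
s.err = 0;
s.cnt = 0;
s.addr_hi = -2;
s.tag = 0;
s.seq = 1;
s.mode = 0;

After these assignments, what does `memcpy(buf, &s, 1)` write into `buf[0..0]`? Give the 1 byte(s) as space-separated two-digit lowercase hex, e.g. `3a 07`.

22

err:1 = 0 → 0x0 << 7 → word 0x00
cnt:1 = 0 → 0x0 << 6 → word 0x00
addr_hi:2 = -2 → 0x2 << 4 → word 0x20
tag:2 = 0 → 0x0 << 2 → word 0x20
seq:1 = 1 → 0x1 << 1 → word 0x22
mode:1 = 0 → 0x0 << 0 → word 0x22
word = 0x22 → big-endian bytes:
  [0]=0x22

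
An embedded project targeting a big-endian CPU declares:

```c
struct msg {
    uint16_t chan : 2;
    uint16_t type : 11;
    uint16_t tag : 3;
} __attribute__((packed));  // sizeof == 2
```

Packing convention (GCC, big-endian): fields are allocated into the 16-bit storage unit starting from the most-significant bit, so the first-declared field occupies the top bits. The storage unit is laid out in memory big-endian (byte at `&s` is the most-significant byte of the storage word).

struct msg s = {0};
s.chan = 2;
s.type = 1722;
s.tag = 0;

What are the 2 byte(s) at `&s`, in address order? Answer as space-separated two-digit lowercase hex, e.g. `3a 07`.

b5 d0

chan (2b) val=2 bits=0x2 at bit 14: 0x8000
type (11b) val=1722 bits=0x6ba at bit 3: 0xb5d0
tag (3b) val=0 bits=0x0 at bit 0: 0xb5d0
word = 0xb5d0 → big-endian bytes:
  [0]=0xb5  [1]=0xd0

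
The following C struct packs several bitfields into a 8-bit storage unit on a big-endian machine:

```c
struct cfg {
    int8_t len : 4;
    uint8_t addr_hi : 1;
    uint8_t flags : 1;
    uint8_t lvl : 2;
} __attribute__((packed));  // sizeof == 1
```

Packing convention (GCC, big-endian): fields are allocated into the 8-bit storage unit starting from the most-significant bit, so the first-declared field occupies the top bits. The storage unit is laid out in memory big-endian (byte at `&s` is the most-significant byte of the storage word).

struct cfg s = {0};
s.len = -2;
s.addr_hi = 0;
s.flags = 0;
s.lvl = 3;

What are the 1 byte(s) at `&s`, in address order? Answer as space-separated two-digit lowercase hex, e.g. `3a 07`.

[4+:4] len=-2 & 0xf = 0xe; word=0xe0
[3+:1] addr_hi=0 & 0x1 = 0x0; word=0xe0
[2+:1] flags=0 & 0x1 = 0x0; word=0xe0
[0+:2] lvl=3 & 0x3 = 0x3; word=0xe3
word = 0xe3 → big-endian bytes:
  [0]=0xe3

e3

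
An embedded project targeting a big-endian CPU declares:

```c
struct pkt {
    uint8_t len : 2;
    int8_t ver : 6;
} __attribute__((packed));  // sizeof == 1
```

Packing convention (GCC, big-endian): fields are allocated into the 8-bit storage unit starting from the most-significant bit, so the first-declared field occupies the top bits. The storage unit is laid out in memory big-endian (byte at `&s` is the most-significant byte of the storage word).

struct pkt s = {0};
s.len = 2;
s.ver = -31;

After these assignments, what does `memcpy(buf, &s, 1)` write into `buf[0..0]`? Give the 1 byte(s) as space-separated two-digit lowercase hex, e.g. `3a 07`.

len:2 = 2 → 0x2 << 6 → word 0x80
ver:6 = -31 → 0x21 << 0 → word 0xa1
word = 0xa1 → big-endian bytes:
  [0]=0xa1

a1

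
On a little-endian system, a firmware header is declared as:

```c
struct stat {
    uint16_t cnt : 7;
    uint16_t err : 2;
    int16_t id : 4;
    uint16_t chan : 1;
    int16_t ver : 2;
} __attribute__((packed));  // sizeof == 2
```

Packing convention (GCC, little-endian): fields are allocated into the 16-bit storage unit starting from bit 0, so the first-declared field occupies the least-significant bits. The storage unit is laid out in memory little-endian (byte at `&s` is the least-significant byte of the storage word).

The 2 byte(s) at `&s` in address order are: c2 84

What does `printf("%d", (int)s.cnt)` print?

66

[0]=0xc2 [1]=0x84 (little-endian) → word 0x84c2
cnt:7 @ bit 0 → (0x84c2>>0)&0x7f = 0x42  ←
err:2 @ bit 7 → (0x84c2>>7)&0x3 = 0x1
id:4 @ bit 9 → (0x84c2>>9)&0xf = 0x2
chan:1 @ bit 13 → (0x84c2>>13)&0x1 = 0x0
ver:2 @ bit 14 → (0x84c2>>14)&0x3 = 0x2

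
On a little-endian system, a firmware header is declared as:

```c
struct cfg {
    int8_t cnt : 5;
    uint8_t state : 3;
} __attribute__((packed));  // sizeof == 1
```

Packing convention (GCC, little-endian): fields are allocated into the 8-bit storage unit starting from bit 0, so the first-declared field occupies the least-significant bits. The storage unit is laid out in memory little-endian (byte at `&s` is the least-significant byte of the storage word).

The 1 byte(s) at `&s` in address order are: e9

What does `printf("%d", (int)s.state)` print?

[0]=0xe9 (little-endian) → word 0xe9
cnt:5 @ bit 0 → (0xe9>>0)&0x1f = 0x9
state:3 @ bit 5 → (0xe9>>5)&0x7 = 0x7  ←

7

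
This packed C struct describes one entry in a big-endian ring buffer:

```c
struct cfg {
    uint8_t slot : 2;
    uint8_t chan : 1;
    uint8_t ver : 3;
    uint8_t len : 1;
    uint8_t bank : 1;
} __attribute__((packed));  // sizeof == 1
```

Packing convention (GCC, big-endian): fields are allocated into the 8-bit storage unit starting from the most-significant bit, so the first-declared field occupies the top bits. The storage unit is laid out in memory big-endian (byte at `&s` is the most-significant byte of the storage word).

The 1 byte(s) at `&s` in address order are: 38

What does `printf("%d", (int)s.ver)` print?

6

[0]=0x38 (big-endian) → word 0x38
slot:2 @ bit 6 → (0x38>>6)&0x3 = 0x0
chan:1 @ bit 5 → (0x38>>5)&0x1 = 0x1
ver:3 @ bit 2 → (0x38>>2)&0x7 = 0x6  ←
len:1 @ bit 1 → (0x38>>1)&0x1 = 0x0
bank:1 @ bit 0 → (0x38>>0)&0x1 = 0x0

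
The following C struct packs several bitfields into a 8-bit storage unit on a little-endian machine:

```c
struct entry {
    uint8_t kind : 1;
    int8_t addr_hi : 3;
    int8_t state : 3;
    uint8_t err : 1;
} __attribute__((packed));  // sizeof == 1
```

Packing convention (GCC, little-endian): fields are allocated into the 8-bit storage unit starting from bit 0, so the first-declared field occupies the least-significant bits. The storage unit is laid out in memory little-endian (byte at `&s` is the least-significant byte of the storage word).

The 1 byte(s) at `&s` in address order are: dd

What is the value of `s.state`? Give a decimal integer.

[0]=0xdd (little-endian) → word 0xdd
kind [0+:1] = (word>>0) & 0x1 = 1
addr_hi [1+:3] = (word>>1) & 0x7 = 6
state [4+:3] = (word>>4) & 0x7 = 5  ←
err [7+:1] = (word>>7) & 0x1 = 1
state signed 3b, MSB=1: 5 - 8 = -3

-3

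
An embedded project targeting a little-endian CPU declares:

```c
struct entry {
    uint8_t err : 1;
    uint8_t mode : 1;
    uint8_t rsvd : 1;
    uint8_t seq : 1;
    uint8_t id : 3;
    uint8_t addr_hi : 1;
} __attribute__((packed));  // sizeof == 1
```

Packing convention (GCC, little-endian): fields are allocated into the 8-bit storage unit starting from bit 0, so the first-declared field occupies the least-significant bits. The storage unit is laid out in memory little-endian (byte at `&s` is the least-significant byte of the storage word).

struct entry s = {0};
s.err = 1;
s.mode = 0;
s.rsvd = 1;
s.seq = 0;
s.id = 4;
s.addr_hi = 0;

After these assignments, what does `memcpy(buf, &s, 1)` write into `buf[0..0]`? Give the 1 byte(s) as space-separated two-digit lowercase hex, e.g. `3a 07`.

45

[0+:1] err=1 & 0x1 = 0x1; word=0x01
[1+:1] mode=0 & 0x1 = 0x0; word=0x01
[2+:1] rsvd=1 & 0x1 = 0x1; word=0x05
[3+:1] seq=0 & 0x1 = 0x0; word=0x05
[4+:3] id=4 & 0x7 = 0x4; word=0x45
[7+:1] addr_hi=0 & 0x1 = 0x0; word=0x45
word = 0x45 → little-endian bytes:
  [0]=0x45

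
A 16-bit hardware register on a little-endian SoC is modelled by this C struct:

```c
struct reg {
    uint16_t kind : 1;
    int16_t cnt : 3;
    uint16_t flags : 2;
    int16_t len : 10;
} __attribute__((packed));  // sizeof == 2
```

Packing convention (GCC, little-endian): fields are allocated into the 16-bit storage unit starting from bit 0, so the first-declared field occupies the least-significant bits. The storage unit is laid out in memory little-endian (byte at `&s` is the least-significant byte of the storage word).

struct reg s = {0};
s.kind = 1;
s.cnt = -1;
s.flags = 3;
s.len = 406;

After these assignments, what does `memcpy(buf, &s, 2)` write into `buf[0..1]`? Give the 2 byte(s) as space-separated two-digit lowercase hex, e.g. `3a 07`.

bf 65

kind:1 = 1 → 0x1 << 0 → word 0x0001
cnt:3 = -1 → 0x7 << 1 → word 0x000f
flags:2 = 3 → 0x3 << 4 → word 0x003f
len:10 = 406 → 0x196 << 6 → word 0x65bf
word = 0x65bf → little-endian bytes:
  [0]=0xbf  [1]=0x65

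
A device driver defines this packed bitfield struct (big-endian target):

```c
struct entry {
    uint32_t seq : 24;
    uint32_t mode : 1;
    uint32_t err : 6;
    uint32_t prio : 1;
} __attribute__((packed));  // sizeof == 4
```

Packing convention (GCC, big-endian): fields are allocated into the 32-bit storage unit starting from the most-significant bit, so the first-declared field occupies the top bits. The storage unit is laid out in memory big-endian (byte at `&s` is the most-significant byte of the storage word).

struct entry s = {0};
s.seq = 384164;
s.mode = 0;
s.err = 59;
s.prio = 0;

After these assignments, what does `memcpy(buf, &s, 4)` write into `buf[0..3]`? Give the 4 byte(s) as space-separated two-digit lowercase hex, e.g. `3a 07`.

seq:24 = 384164 → 0x5dca4 << 8 → word 0x05dca400
mode:1 = 0 → 0x0 << 7 → word 0x05dca400
err:6 = 59 → 0x3b << 1 → word 0x05dca476
prio:1 = 0 → 0x0 << 0 → word 0x05dca476
word = 0x05dca476 → big-endian bytes:
  [0]=0x05  [1]=0xdc  [2]=0xa4  [3]=0x76

05 dc a4 76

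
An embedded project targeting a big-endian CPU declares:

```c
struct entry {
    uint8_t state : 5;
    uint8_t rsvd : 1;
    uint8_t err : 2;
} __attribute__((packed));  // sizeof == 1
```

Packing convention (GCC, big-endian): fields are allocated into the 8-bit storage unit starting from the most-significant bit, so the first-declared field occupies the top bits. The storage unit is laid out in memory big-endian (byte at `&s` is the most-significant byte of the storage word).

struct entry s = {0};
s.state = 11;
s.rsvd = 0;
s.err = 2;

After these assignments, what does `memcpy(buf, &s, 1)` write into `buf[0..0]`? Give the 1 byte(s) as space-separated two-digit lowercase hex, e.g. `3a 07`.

state (5b) val=11 bits=0xb at bit 3: 0x58
rsvd (1b) val=0 bits=0x0 at bit 2: 0x58
err (2b) val=2 bits=0x2 at bit 0: 0x5a
word = 0x5a → big-endian bytes:
  [0]=0x5a

5a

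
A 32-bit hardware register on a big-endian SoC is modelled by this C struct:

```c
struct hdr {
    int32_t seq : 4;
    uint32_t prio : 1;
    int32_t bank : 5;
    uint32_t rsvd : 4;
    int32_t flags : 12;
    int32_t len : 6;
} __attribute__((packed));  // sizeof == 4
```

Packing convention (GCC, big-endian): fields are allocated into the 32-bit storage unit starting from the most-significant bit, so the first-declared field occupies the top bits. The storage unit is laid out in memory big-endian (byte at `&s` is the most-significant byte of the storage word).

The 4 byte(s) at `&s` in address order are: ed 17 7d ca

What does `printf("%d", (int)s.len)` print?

[0]=0xed [1]=0x17 [2]=0x7d [3]=0xca (big-endian) → word 0xed177dca
seq [28+:4] = (word>>28) & 0xf = 14
prio [27+:1] = (word>>27) & 0x1 = 1
bank [22+:5] = (word>>22) & 0x1f = 20
rsvd [18+:4] = (word>>18) & 0xf = 5
flags [6+:12] = (word>>6) & 0xfff = 3575
len [0+:6] = (word>>0) & 0x3f = 10  ←
len signed 6b, MSB=0: value = 10

10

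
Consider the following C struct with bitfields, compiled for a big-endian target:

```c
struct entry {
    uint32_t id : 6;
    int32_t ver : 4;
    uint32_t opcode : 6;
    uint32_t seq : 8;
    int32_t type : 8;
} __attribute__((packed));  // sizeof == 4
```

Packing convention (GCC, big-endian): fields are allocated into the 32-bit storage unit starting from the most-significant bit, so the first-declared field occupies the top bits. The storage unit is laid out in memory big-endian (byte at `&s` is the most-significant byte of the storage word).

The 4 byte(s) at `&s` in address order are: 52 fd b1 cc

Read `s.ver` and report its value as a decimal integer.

[0]=0x52 [1]=0xfd [2]=0xb1 [3]=0xcc (big-endian) → word 0x52fdb1cc
id:6 @ bit 26 → (0x52fdb1cc>>26)&0x3f = 0x14
ver:4 @ bit 22 → (0x52fdb1cc>>22)&0xf = 0xb  ←
opcode:6 @ bit 16 → (0x52fdb1cc>>16)&0x3f = 0x3d
seq:8 @ bit 8 → (0x52fdb1cc>>8)&0xff = 0xb1
type:8 @ bit 0 → (0x52fdb1cc>>0)&0xff = 0xcc
ver signed 4b, MSB=1: 11 - 16 = -5

-5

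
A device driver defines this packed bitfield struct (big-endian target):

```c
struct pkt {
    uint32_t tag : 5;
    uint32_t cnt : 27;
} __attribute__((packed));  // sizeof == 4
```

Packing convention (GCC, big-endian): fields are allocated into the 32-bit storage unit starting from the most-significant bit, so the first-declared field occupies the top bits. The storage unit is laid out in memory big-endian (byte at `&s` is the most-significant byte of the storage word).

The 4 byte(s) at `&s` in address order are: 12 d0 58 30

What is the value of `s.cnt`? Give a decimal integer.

47208496

[0]=0x12 [1]=0xd0 [2]=0x58 [3]=0x30 (big-endian) → word 0x12d05830
tag:5 @ bit 27 → (0x12d05830>>27)&0x1f = 0x2
cnt:27 @ bit 0 → (0x12d05830>>0)&0x7ffffff = 0x2d05830  ←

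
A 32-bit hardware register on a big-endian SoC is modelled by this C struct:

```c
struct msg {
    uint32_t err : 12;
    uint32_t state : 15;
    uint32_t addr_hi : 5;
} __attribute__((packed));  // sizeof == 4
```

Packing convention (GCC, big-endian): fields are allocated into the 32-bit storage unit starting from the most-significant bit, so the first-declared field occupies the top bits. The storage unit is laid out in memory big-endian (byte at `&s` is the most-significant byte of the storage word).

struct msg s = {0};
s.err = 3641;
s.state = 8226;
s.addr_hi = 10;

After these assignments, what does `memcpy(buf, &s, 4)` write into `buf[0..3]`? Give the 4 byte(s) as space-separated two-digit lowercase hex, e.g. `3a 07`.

e3 94 04 4a

err:12 = 3641 → 0xe39 << 20 → word 0xe3900000
state:15 = 8226 → 0x2022 << 5 → word 0xe3940440
addr_hi:5 = 10 → 0xa << 0 → word 0xe394044a
word = 0xe394044a → big-endian bytes:
  [0]=0xe3  [1]=0x94  [2]=0x04  [3]=0x4a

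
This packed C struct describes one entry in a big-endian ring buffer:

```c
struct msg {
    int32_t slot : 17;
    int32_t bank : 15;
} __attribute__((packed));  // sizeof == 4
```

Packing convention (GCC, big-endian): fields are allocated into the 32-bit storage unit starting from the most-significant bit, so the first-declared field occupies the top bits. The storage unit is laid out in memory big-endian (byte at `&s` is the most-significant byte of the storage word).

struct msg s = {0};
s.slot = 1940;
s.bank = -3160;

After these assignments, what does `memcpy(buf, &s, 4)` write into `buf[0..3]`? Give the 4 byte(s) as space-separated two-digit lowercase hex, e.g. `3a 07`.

03 ca 73 a8

slot:17 = 1940 → 0x794 << 15 → word 0x03ca0000
bank:15 = -3160 → 0x73a8 << 0 → word 0x03ca73a8
word = 0x03ca73a8 → big-endian bytes:
  [0]=0x03  [1]=0xca  [2]=0x73  [3]=0xa8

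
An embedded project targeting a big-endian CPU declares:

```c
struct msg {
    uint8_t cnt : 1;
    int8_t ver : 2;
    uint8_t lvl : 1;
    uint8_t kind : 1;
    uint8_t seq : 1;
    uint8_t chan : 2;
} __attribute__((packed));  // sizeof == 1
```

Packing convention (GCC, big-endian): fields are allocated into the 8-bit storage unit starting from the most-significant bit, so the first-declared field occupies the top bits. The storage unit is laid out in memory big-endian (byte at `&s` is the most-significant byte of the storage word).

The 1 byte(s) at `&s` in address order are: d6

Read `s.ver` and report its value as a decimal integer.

-2

[0]=0xd6 (big-endian) → word 0xd6
cnt [7+:1] = (word>>7) & 0x1 = 1
ver [5+:2] = (word>>5) & 0x3 = 2  ←
lvl [4+:1] = (word>>4) & 0x1 = 1
kind [3+:1] = (word>>3) & 0x1 = 0
seq [2+:1] = (word>>2) & 0x1 = 1
chan [0+:2] = (word>>0) & 0x3 = 2
ver signed 2b, MSB=1: 2 - 4 = -2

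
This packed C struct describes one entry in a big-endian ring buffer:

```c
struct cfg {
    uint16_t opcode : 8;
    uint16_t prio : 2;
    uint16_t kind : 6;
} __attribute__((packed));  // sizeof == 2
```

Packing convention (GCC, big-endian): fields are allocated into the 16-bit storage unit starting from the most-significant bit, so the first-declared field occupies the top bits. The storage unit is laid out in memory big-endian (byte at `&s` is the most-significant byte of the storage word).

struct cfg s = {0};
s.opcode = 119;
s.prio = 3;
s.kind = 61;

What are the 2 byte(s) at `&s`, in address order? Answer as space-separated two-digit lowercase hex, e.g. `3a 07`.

77 fd

opcode (8b) val=119 bits=0x77 at bit 8: 0x7700
prio (2b) val=3 bits=0x3 at bit 6: 0x77c0
kind (6b) val=61 bits=0x3d at bit 0: 0x77fd
word = 0x77fd → big-endian bytes:
  [0]=0x77  [1]=0xfd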